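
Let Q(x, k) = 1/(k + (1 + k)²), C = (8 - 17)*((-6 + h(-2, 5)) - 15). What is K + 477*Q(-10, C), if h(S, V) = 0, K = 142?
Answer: 5153515/36289 ≈ 142.01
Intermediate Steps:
C = 189 (C = (8 - 17)*((-6 + 0) - 15) = -9*(-6 - 15) = -9*(-21) = 189)
K + 477*Q(-10, C) = 142 + 477/(189 + (1 + 189)²) = 142 + 477/(189 + 190²) = 142 + 477/(189 + 36100) = 142 + 477/36289 = 5153515/36289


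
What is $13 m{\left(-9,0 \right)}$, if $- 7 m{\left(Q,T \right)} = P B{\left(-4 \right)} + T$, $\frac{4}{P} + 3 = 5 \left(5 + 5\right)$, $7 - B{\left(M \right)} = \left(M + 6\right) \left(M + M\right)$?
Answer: $- \frac{1196}{329} \approx -3.6353$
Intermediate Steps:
$B{\left(M \right)} = 7 - 2 M \left(6 + M\right)$ ($B{\left(M \right)} = 7 - \left(M + 6\right) \left(M + M\right) = 7 - \left(6 + M\right) 2 M = 7 - 2 M \left(6 + M\right)$)
$P = \frac{4}{47}$ ($P = \frac{4}{-3 + 5 \left(5 + 5\right)} = \frac{4}{-3 + 5 \cdot 10} = \frac{4}{-3 + 50} = \frac{4}{47} \approx 0.085106$)
$m{\left(Q,T \right)} = - \frac{92}{329} - \frac{T}{7}$ ($m{\left(Q,T \right)} = - \frac{\frac{4 \left(7 - -48 - 2 \left(-4\right)^{2}\right)}{47} + T}{7} = - \frac{\frac{4 \left(7 + 48 - 32\right)}{47} + T}{7} = - \frac{\frac{4}{47} \cdot 23 + T}{7} = - \frac{\frac{92}{47} + T}{7} = - \frac{92}{329} - \frac{T}{7}$)
$13 m{\left(-9,0 \right)} = 13 \left(- \frac{92}{329} - 0\right) = 13 \left(- \frac{92}{329} + 0\right) = 13 \left(- \frac{92}{329}\right) = - \frac{1196}{329}$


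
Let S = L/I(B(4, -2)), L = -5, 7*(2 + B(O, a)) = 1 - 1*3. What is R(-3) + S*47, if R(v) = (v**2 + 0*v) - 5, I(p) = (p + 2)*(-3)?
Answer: -1621/6 ≈ -270.17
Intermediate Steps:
B(O, a) = -16/7 (B(O, a) = -2 + (1 - 1*3)/7 = -2 + (1 - 3)/7 = -2 + (1/7)*(-2) = -2 - 2/7 = -16/7)
I(p) = -6 - 3*p (I(p) = (2 + p)*(-3) = -6 - 3*p)
S = -35/6 (S = -5/(-6 - 3*(-16/7)) = -5/(-6 + 48/7) = -5/6/7 = -5*7/6 = -35/6 ≈ -5.8333)
R(v) = -5 + v**2 (R(v) = (v**2 + 0) - 5 = v**2 - 5 = -5 + v**2)
R(-3) + S*47 = (-5 + (-3)**2) - 35/6*47 = (-5 + 9) - 1645/6 = 4 - 1645/6 = -1621/6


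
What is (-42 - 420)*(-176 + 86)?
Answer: 41580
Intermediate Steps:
(-42 - 420)*(-176 + 86) = -462*(-90) = 41580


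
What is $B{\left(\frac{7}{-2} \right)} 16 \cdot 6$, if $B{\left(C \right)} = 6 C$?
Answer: $-2016$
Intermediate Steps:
$B{\left(\frac{7}{-2} \right)} 16 \cdot 6 = 6 \frac{7}{-2} \cdot 16 \cdot 6 = 6 \cdot 7 \left(- \frac{1}{2}\right) 16 \cdot 6 = 6 \left(- \frac{7}{2}\right) 16 \cdot 6 = \left(-21\right) 16 \cdot 6 = \left(-336\right) 6 = -2016$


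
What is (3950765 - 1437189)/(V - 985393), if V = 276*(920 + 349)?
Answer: -2513576/635149 ≈ -3.9575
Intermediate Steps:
V = 350244 (V = 276*1269 = 350244)
(3950765 - 1437189)/(V - 985393) = (3950765 - 1437189)/(350244 - 985393) = 2513576/(-635149) = 2513576*(-1/635149) = -2513576/635149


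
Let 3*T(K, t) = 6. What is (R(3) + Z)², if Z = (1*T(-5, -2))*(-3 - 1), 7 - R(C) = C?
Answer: 16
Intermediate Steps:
T(K, t) = 2 (T(K, t) = (⅓)*6 = 2)
R(C) = 7 - C
Z = -8 (Z = (1*2)*(-3 - 1) = 2*(-4) = -8)
(R(3) + Z)² = ((7 - 1*3) - 8)² = ((7 - 3) - 8)² = (4 - 8)² = (-4)² = 16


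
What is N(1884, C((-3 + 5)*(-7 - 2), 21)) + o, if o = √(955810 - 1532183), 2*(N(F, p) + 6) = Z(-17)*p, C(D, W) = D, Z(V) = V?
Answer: 147 + I*√576373 ≈ 147.0 + 759.19*I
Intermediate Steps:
N(F, p) = -6 - 17*p/2 (N(F, p) = -6 + (-17*p)/2 = -6 - 17*p/2)
o = I*√576373 (o = √(-576373) = I*√576373 ≈ 759.19*I)
N(1884, C((-3 + 5)*(-7 - 2), 21)) + o = (-6 - 17*(-3 + 5)*(-7 - 2)/2) + I*√576373 = (-6 - 17*(-9)) + I*√576373 = (-6 - 17/2*(-18)) + I*√576373 = (-6 + 153) + I*√576373 = 147 + I*√576373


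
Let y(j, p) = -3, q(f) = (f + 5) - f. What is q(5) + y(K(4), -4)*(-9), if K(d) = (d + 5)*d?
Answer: 32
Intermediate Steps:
K(d) = d*(5 + d) (K(d) = (5 + d)*d = d*(5 + d))
q(f) = 5 (q(f) = (5 + f) - f = 5)
q(5) + y(K(4), -4)*(-9) = 5 - 3*(-9) = 5 + 27 = 32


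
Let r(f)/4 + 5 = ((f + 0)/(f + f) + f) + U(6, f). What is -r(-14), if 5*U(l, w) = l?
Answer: 346/5 ≈ 69.200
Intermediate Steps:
U(l, w) = l/5
r(f) = -66/5 + 4*f (r(f) = -20 + 4*(((f + 0)/(f + f) + f) + (⅕)*6) = -20 + 4*((f/((2*f)) + f) + 6/5) = -20 + 4*((f*(1/(2*f)) + f) + 6/5) = -20 + 4*((½ + f) + 6/5) = -20 + 4*(17/10 + f) = -20 + (34/5 + 4*f) = -66/5 + 4*f)
-r(-14) = -(-66/5 + 4*(-14)) = -(-66/5 - 56) = -1*(-346/5) = 346/5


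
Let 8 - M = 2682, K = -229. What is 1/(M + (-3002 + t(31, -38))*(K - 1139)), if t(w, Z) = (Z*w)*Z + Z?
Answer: -1/57081106 ≈ -1.7519e-8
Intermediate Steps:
t(w, Z) = Z + w*Z² (t(w, Z) = w*Z² + Z = Z + w*Z²)
M = -2674 (M = 8 - 1*2682 = 8 - 2682 = -2674)
1/(M + (-3002 + t(31, -38))*(K - 1139)) = 1/(-2674 + (-3002 - 38*(1 - 38*31))*(-229 - 1139)) = 1/(-2674 + (-3002 - 38*(1 - 1178))*(-1368)) = 1/(-2674 + (-3002 - 38*(-1177))*(-1368)) = 1/(-2674 + (-3002 + 44726)*(-1368)) = 1/(-2674 + 41724*(-1368)) = 1/(-2674 - 57078432) = 1/(-57081106) = -1/57081106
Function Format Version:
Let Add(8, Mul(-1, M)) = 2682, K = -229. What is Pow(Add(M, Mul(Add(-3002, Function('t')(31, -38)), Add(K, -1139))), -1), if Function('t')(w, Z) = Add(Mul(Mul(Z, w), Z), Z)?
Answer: Rational(-1, 57081106) ≈ -1.7519e-8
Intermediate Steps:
Function('t')(w, Z) = Add(Z, Mul(w, Pow(Z, 2))) (Function('t')(w, Z) = Add(Mul(w, Pow(Z, 2)), Z) = Add(Z, Mul(w, Pow(Z, 2))))
M = -2674 (M = Add(8, Mul(-1, 2682)) = Add(8, -2682) = -2674)
Pow(Add(M, Mul(Add(-3002, Function('t')(31, -38)), Add(K, -1139))), -1) = Pow(Add(-2674, Mul(Add(-3002, Mul(-38, Add(1, Mul(-38, 31)))), Add(-229, -1139))), -1) = Pow(Add(-2674, Mul(Add(-3002, Mul(-38, Add(1, -1178))), -1368)), -1) = Pow(Add(-2674, Mul(Add(-3002, Mul(-38, -1177)), -1368)), -1) = Pow(Add(-2674, Mul(Add(-3002, 44726), -1368)), -1) = Pow(Add(-2674, Mul(41724, -1368)), -1) = Pow(Add(-2674, -57078432), -1) = Pow(-57081106, -1) = Rational(-1, 57081106)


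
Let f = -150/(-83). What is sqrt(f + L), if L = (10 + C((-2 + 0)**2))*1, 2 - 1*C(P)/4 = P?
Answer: 2*sqrt(6557)/83 ≈ 1.9512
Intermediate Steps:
C(P) = 8 - 4*P
L = 2 (L = (10 + (8 - 4*(-2 + 0)**2))*1 = (10 + (8 - 4*(-2)**2))*1 = (10 + (8 - 4*4))*1 = (10 + (8 - 16))*1 = (10 - 8)*1 = 2*1 = 2)
f = 150/83 (f = -150*(-1/83) = 150/83 ≈ 1.8072)
sqrt(f + L) = sqrt(150/83 + 2) = sqrt(316/83) = 2*sqrt(6557)/83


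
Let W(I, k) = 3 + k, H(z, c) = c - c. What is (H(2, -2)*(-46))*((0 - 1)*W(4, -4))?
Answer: 0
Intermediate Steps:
H(z, c) = 0
(H(2, -2)*(-46))*((0 - 1)*W(4, -4)) = (0*(-46))*((0 - 1)*(3 - 4)) = 0*(-1*(-1)) = 0*1 = 0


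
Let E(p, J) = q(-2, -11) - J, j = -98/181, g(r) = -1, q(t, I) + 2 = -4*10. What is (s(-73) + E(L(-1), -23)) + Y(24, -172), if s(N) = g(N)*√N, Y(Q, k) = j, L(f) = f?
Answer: -3537/181 - I*√73 ≈ -19.541 - 8.544*I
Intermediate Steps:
q(t, I) = -42 (q(t, I) = -2 - 4*10 = -2 - 40 = -42)
j = -98/181 (j = -98*1/181 = -98/181 ≈ -0.54144)
Y(Q, k) = -98/181
E(p, J) = -42 - J
s(N) = -√N
(s(-73) + E(L(-1), -23)) + Y(24, -172) = (-√(-73) + (-42 - 1*(-23))) - 98/181 = (-I*√73 + (-42 + 23)) - 98/181 = (-I*√73 - 19) - 98/181 = (-19 - I*√73) - 98/181 = -3537/181 - I*√73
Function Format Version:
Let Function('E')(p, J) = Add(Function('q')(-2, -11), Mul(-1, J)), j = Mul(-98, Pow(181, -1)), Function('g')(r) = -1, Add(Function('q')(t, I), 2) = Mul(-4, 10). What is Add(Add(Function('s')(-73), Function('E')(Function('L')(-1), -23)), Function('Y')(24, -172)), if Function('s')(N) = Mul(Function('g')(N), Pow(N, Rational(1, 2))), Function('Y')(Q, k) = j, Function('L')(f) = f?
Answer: Add(Rational(-3537, 181), Mul(-1, I, Pow(73, Rational(1, 2)))) ≈ Add(-19.541, Mul(-8.5440, I))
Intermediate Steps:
Function('q')(t, I) = -42 (Function('q')(t, I) = Add(-2, Mul(-4, 10)) = Add(-2, -40) = -42)
j = Rational(-98, 181) (j = Mul(-98, Rational(1, 181)) = Rational(-98, 181) ≈ -0.54144)
Function('Y')(Q, k) = Rational(-98, 181)
Function('E')(p, J) = Add(-42, Mul(-1, J))
Function('s')(N) = Mul(-1, Pow(N, Rational(1, 2)))
Add(Add(Function('s')(-73), Function('E')(Function('L')(-1), -23)), Function('Y')(24, -172)) = Add(Add(Mul(-1, Pow(-73, Rational(1, 2))), Add(-42, Mul(-1, -23))), Rational(-98, 181)) = Add(Add(Mul(-1, Mul(I, Pow(73, Rational(1, 2)))), Add(-42, 23)), Rational(-98, 181)) = Add(Add(Mul(-1, I, Pow(73, Rational(1, 2))), -19), Rational(-98, 181)) = Add(Add(-19, Mul(-1, I, Pow(73, Rational(1, 2)))), Rational(-98, 181)) = Add(Rational(-3537, 181), Mul(-1, I, Pow(73, Rational(1, 2))))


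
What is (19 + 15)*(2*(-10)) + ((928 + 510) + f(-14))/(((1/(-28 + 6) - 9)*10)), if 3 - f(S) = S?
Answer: -138521/199 ≈ -696.08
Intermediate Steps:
f(S) = 3 - S
(19 + 15)*(2*(-10)) + ((928 + 510) + f(-14))/(((1/(-28 + 6) - 9)*10)) = (19 + 15)*(2*(-10)) + ((928 + 510) + (3 - 1*(-14)))/(((1/(-28 + 6) - 9)*10)) = 34*(-20) + (1438 + (3 + 14))/(((1/(-22) - 9)*10)) = -680 + (1438 + 17)/(((-1/22 - 9)*10)) = -680 + 1455/((-199/22*10)) = -680 + 1455/(-995/11) = -680 + 1455*(-11/995) = -680 - 3201/199 = -138521/199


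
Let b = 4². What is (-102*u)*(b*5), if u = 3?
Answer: -24480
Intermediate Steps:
b = 16
(-102*u)*(b*5) = (-102*3)*(16*5) = -17*18*80 = -306*80 = -24480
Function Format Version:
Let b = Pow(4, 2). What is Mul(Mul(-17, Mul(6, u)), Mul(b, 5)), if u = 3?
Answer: -24480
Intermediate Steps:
b = 16
Mul(Mul(-17, Mul(6, u)), Mul(b, 5)) = Mul(Mul(-17, Mul(6, 3)), Mul(16, 5)) = Mul(Mul(-17, 18), 80) = Mul(-306, 80) = -24480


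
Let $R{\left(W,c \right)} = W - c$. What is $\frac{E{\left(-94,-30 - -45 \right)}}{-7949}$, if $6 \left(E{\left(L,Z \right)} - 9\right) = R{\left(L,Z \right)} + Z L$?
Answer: $\frac{1465}{47694} \approx 0.030717$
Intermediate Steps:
$E{\left(L,Z \right)} = 9 - \frac{Z}{6} + \frac{L}{6} + \frac{L Z}{6}$ ($E{\left(L,Z \right)} = 9 + \frac{\left(L - Z\right) + Z L}{6} = 9 + \frac{\left(L - Z\right) + L Z}{6} = 9 + \frac{L - Z + L Z}{6} = 9 + \left(- \frac{Z}{6} + \frac{L}{6} + \frac{L Z}{6}\right) = 9 - \frac{Z}{6} + \frac{L}{6} + \frac{L Z}{6}$)
$\frac{E{\left(-94,-30 - -45 \right)}}{-7949} = \frac{9 - \frac{-30 - -45}{6} + \frac{1}{6} \left(-94\right) + \frac{1}{6} \left(-94\right) \left(-30 - -45\right)}{-7949} = \left(9 - \frac{-30 + 45}{6} - \frac{47}{3} + \frac{1}{6} \left(-94\right) \left(-30 + 45\right)\right) \left(- \frac{1}{7949}\right) = \left(9 - \frac{5}{2} - \frac{47}{3} + \frac{1}{6} \left(-94\right) 15\right) \left(- \frac{1}{7949}\right) = \left(9 - \frac{5}{2} - \frac{47}{3} - 235\right) \left(- \frac{1}{7949}\right) = \left(- \frac{1465}{6}\right) \left(- \frac{1}{7949}\right) = \frac{1465}{47694}$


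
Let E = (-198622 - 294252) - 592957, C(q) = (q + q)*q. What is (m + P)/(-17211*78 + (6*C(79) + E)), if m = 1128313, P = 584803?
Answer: -90164/123863 ≈ -0.72793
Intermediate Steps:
C(q) = 2*q² (C(q) = (2*q)*q = 2*q²)
E = -1085831 (E = -492874 - 592957 = -1085831)
(m + P)/(-17211*78 + (6*C(79) + E)) = (1128313 + 584803)/(-17211*78 + (6*(2*79²) - 1085831)) = 1713116/(-1342458 + (6*(2*6241) - 1085831)) = 1713116/(-1342458 + (6*12482 - 1085831)) = 1713116/(-1342458 + (74892 - 1085831)) = 1713116/(-1342458 - 1010939) = 1713116/(-2353397) = 1713116*(-1/2353397) = -90164/123863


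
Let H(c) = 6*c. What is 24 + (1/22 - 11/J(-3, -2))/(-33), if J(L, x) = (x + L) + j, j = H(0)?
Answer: 86873/3630 ≈ 23.932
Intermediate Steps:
j = 0 (j = 6*0 = 0)
J(L, x) = L + x (J(L, x) = (x + L) + 0 = (L + x) + 0 = L + x)
24 + (1/22 - 11/J(-3, -2))/(-33) = 24 + (1/22 - 11/(-3 - 2))/(-33) = 24 - (1*(1/22) - 11/(-5))/33 = 24 - (1/22 - 11*(-⅕))/33 = 24 - (1/22 + 11/5)/33 = 24 - 1/33*247/110 = 24 - 247/3630 = 86873/3630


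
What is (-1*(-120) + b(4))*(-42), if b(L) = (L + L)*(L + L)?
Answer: -7728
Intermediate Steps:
b(L) = 4*L**2 (b(L) = (2*L)*(2*L) = 4*L**2)
(-1*(-120) + b(4))*(-42) = (-1*(-120) + 4*4**2)*(-42) = (120 + 4*16)*(-42) = (120 + 64)*(-42) = 184*(-42) = -7728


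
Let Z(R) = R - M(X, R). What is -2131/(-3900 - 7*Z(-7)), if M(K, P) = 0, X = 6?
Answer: 2131/3851 ≈ 0.55336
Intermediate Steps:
Z(R) = R (Z(R) = R - 1*0 = R + 0 = R)
-2131/(-3900 - 7*Z(-7)) = -2131/(-3900 - 7*(-7)) = -2131/(-3900 - 1*(-49)) = -2131/(-3900 + 49) = -2131/(-3851) = -2131*(-1/3851) = 2131/3851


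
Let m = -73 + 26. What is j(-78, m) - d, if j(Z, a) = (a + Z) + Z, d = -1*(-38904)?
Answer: -39107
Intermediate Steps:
d = 38904
m = -47
j(Z, a) = a + 2*Z (j(Z, a) = (Z + a) + Z = a + 2*Z)
j(-78, m) - d = (-47 + 2*(-78)) - 1*38904 = (-47 - 156) - 38904 = -203 - 38904 = -39107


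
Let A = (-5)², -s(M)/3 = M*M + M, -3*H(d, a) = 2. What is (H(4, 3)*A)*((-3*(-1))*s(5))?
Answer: 4500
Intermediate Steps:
H(d, a) = -⅔ (H(d, a) = -⅓*2 = -⅔)
s(M) = -3*M - 3*M² (s(M) = -3*(M*M + M) = -3*(M² + M) = -3*(M + M²) = -3*M - 3*M²)
A = 25
(H(4, 3)*A)*((-3*(-1))*s(5)) = (-⅔*25)*((-3*(-1))*(-3*5*(1 + 5))) = -50*(-3*5*6) = -50*(-90) = -50/3*(-270) = 4500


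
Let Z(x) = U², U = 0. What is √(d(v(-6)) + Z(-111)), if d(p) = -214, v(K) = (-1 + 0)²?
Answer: I*√214 ≈ 14.629*I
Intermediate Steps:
v(K) = 1 (v(K) = (-1)² = 1)
Z(x) = 0 (Z(x) = 0² = 0)
√(d(v(-6)) + Z(-111)) = √(-214 + 0) = √(-214) = I*√214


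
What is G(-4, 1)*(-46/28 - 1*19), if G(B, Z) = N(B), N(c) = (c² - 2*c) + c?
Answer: -2890/7 ≈ -412.86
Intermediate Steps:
N(c) = c² - c
G(B, Z) = B*(-1 + B)
G(-4, 1)*(-46/28 - 1*19) = (-4*(-1 - 4))*(-46/28 - 1*19) = (-4*(-5))*(-46*1/28 - 19) = 20*(-23/14 - 19) = 20*(-289/14) = -2890/7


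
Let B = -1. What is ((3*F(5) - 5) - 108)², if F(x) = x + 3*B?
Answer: 11449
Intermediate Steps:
F(x) = -3 + x (F(x) = x + 3*(-1) = x - 3 = -3 + x)
((3*F(5) - 5) - 108)² = ((3*(-3 + 5) - 5) - 108)² = ((3*2 - 5) - 108)² = ((6 - 5) - 108)² = (1 - 108)² = (-107)² = 11449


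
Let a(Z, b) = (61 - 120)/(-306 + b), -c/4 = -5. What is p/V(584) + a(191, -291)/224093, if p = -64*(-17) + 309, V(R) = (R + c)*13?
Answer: 186896042105/1050468206892 ≈ 0.17792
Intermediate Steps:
c = 20 (c = -4*(-5) = 20)
V(R) = 260 + 13*R (V(R) = (R + 20)*13 = (20 + R)*13 = 260 + 13*R)
p = 1397 (p = 1088 + 309 = 1397)
a(Z, b) = -59/(-306 + b)
p/V(584) + a(191, -291)/224093 = 1397/(260 + 13*584) - 59/(-306 - 291)/224093 = 1397/(260 + 7592) - 59/(-597)*(1/224093) = 1397/7852 - 59*(-1/597)*(1/224093) = 1397*(1/7852) + (59/597)*(1/224093) = 1397/7852 + 59/133783521 = 186896042105/1050468206892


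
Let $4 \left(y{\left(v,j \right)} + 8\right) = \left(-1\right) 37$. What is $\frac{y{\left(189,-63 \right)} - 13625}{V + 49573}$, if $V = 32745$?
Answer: $- \frac{54569}{329272} \approx -0.16573$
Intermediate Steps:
$y{\left(v,j \right)} = - \frac{69}{4}$ ($y{\left(v,j \right)} = -8 + \frac{\left(-1\right) 37}{4} = -8 + \frac{1}{4} \left(-37\right) = -8 - \frac{37}{4} = - \frac{69}{4}$)
$\frac{y{\left(189,-63 \right)} - 13625}{V + 49573} = \frac{- \frac{69}{4} - 13625}{32745 + 49573} = - \frac{54569}{4 \cdot 82318} = \left(- \frac{54569}{4}\right) \frac{1}{82318} = - \frac{54569}{329272}$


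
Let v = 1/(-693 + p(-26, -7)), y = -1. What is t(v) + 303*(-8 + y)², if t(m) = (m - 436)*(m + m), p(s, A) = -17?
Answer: 6186372711/252050 ≈ 24544.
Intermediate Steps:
v = -1/710 (v = 1/(-693 - 17) = 1/(-710) = -1/710 ≈ -0.0014085)
t(m) = 2*m*(-436 + m) (t(m) = (-436 + m)*(2*m) = 2*m*(-436 + m))
t(v) + 303*(-8 + y)² = 2*(-1/710)*(-436 - 1/710) + 303*(-8 - 1)² = 2*(-1/710)*(-309561/710) + 303*(-9)² = 309561/252050 + 303*81 = 309561/252050 + 24543 = 6186372711/252050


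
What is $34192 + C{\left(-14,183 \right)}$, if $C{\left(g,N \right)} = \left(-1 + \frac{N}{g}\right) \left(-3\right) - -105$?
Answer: $\frac{480749}{14} \approx 34339.0$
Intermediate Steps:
$C{\left(g,N \right)} = 108 - \frac{3 N}{g}$ ($C{\left(g,N \right)} = \left(3 - \frac{3 N}{g}\right) + 105 = 108 - \frac{3 N}{g}$)
$34192 + C{\left(-14,183 \right)} = 34192 + \left(108 - \frac{549}{-14}\right) = 34192 + \left(108 - 549 \left(- \frac{1}{14}\right)\right) = 34192 + \left(108 + \frac{549}{14}\right) = 34192 + \frac{2061}{14} = \frac{480749}{14}$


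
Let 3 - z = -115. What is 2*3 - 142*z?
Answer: -16750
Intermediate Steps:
z = 118 (z = 3 - 1*(-115) = 3 + 115 = 118)
2*3 - 142*z = 2*3 - 142*118 = 6 - 16756 = -16750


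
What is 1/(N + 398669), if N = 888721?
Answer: 1/1287390 ≈ 7.7677e-7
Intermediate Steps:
1/(N + 398669) = 1/(888721 + 398669) = 1/1287390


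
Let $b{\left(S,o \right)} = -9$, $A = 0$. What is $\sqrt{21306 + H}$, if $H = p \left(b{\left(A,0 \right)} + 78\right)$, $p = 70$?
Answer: $66 \sqrt{6} \approx 161.67$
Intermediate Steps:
$H = 4830$ ($H = 70 \left(-9 + 78\right) = 70 \cdot 69 = 4830$)
$\sqrt{21306 + H} = \sqrt{21306 + 4830} = \sqrt{26136} = 66 \sqrt{6}$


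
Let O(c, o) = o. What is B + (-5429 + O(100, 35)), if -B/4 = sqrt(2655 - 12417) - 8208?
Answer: 27438 - 4*I*sqrt(9762) ≈ 27438.0 - 395.21*I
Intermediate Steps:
B = 32832 - 4*I*sqrt(9762) (B = -4*(sqrt(2655 - 12417) - 8208) = -4*(sqrt(-9762) - 8208) = -4*(I*sqrt(9762) - 8208) = -4*(-8208 + I*sqrt(9762)) = 32832 - 4*I*sqrt(9762) ≈ 32832.0 - 395.21*I)
B + (-5429 + O(100, 35)) = (32832 - 4*I*sqrt(9762)) + (-5429 + 35) = (32832 - 4*I*sqrt(9762)) - 5394 = 27438 - 4*I*sqrt(9762)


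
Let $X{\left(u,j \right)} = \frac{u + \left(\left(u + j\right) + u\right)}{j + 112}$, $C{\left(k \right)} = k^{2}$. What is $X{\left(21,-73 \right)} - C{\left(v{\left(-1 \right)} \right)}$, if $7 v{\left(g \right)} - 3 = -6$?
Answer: $- \frac{841}{1911} \approx -0.44008$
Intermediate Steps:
$v{\left(g \right)} = - \frac{3}{7}$ ($v{\left(g \right)} = \frac{3}{7} + \frac{1}{7} \left(-6\right) = \frac{3}{7} - \frac{6}{7} = - \frac{3}{7}$)
$X{\left(u,j \right)} = \frac{j + 3 u}{112 + j}$ ($X{\left(u,j \right)} = \frac{u + \left(\left(j + u\right) + u\right)}{112 + j} = \frac{u + \left(j + 2 u\right)}{112 + j} = \frac{j + 3 u}{112 + j}$)
$X{\left(21,-73 \right)} - C{\left(v{\left(-1 \right)} \right)} = \frac{-73 + 3 \cdot 21}{112 - 73} - \left(- \frac{3}{7}\right)^{2} = \frac{-73 + 63}{39} - \frac{9}{49} = \frac{1}{39} \left(-10\right) - \frac{9}{49} = - \frac{10}{39} - \frac{9}{49} = - \frac{841}{1911}$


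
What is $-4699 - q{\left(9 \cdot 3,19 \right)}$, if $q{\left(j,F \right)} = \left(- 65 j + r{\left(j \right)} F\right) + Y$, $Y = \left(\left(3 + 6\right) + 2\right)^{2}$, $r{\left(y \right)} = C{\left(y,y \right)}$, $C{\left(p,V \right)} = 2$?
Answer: $-3103$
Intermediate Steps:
$r{\left(y \right)} = 2$
$Y = 121$ ($Y = \left(9 + 2\right)^{2} = 11^{2} = 121$)
$q{\left(j,F \right)} = 121 - 65 j + 2 F$ ($q{\left(j,F \right)} = \left(- 65 j + 2 F\right) + 121 = 121 - 65 j + 2 F$)
$-4699 - q{\left(9 \cdot 3,19 \right)} = -4699 - \left(121 - 65 \cdot 9 \cdot 3 + 2 \cdot 19\right) = -4699 - \left(121 - 1755 + 38\right) = -4699 - -1596 = -4699 + 1596 = -3103$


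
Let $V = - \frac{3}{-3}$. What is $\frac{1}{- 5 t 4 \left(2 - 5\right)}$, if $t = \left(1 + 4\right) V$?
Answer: $\frac{1}{300} \approx 0.0033333$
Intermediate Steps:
$V = 1$ ($V = \left(-3\right) \left(- \frac{1}{3}\right) = 1$)
$t = 5$ ($t = \left(1 + 4\right) 1 = 5 \cdot 1 = 5$)
$\frac{1}{- 5 t 4 \left(2 - 5\right)} = \frac{1}{\left(-5\right) 5 \cdot 4 \left(2 - 5\right)} = \frac{1}{\left(-25\right) 4 \left(-3\right)} = \frac{1}{\left(-25\right) \left(-12\right)} = \frac{1}{300}$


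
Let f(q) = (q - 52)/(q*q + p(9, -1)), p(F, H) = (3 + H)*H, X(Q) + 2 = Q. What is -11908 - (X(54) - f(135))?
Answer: -217946997/18223 ≈ -11960.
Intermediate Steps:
X(Q) = -2 + Q
p(F, H) = H*(3 + H)
f(q) = (-52 + q)/(-2 + q²) (f(q) = (q - 52)/(q*q - (3 - 1)) = (-52 + q)/(q² - 1*2) = (-52 + q)/(q² - 2) = (-52 + q)/(-2 + q²))
-11908 - (X(54) - f(135)) = -11908 - ((-2 + 54) - (-52 + 135)/(-2 + 135²)) = -11908 - (52 - 83/(-2 + 18225)) = -11908 - (52 - 83/18223) = -11908 - 1*947513/18223 = -11908 - 947513/18223 = -217946997/18223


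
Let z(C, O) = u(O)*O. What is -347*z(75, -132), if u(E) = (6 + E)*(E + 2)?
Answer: 750269520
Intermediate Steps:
u(E) = (2 + E)*(6 + E) (u(E) = (6 + E)*(2 + E) = (2 + E)*(6 + E))
z(C, O) = O*(12 + O**2 + 8*O) (z(C, O) = (12 + O**2 + 8*O)*O = O*(12 + O**2 + 8*O))
-347*z(75, -132) = -(-45804)*(12 + (-132)**2 + 8*(-132)) = -(-45804)*(12 + 17424 - 1056) = -(-45804)*16380 = -347*(-2162160) = 750269520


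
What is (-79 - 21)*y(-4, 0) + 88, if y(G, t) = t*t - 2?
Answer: 288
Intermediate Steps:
y(G, t) = -2 + t**2 (y(G, t) = t**2 - 2 = -2 + t**2)
(-79 - 21)*y(-4, 0) + 88 = (-79 - 21)*(-2 + 0**2) + 88 = -100*(-2 + 0) + 88 = -100*(-2) + 88 = 200 + 88 = 288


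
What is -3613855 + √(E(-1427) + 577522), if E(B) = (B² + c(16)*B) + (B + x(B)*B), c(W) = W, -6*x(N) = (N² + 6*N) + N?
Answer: -3613855 + √4360687098/3 ≈ -3.5918e+6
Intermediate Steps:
x(N) = -7*N/6 - N²/6 (x(N) = -((N² + 6*N) + N)/6 = -(N² + 7*N)/6 = -7*N/6 - N²/6)
E(B) = B² + 17*B - B²*(7 + B)/6 (E(B) = (B² + 16*B) + (B + (-B*(7 + B)/6)*B) = (B² + 16*B) + (B - B²*(7 + B)/6) = B² + 17*B - B²*(7 + B)/6)
-3613855 + √(E(-1427) + 577522) = -3613855 + √((⅙)*(-1427)*(102 - 1*(-1427) - 1*(-1427)²) + 577522) = -3613855 + √((⅙)*(-1427)*(102 + 1427 - 1*2036329) + 577522) = -3613855 + √((⅙)*(-1427)*(102 + 1427 - 2036329) + 577522) = -3613855 + √((⅙)*(-1427)*(-2034800) + 577522) = -3613855 + √(1451829800/3 + 577522) = -3613855 + √(1453562366/3) = -3613855 + √4360687098/3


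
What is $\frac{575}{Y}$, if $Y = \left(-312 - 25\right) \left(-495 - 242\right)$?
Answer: $\frac{575}{248369} \approx 0.0023151$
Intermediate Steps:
$Y = 248369$ ($Y = \left(-337\right) \left(-737\right) = 248369$)
$\frac{575}{Y} = \frac{575}{248369}$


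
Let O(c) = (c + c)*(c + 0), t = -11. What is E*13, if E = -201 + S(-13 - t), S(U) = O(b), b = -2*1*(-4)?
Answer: -949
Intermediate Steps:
b = 8 (b = -2*(-4) = 8)
O(c) = 2*c**2 (O(c) = (2*c)*c = 2*c**2)
S(U) = 128 (S(U) = 2*8**2 = 2*64 = 128)
E = -73 (E = -201 + 128 = -73)
E*13 = -73*13 = -949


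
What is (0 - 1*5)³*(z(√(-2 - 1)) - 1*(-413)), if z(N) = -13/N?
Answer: -51625 - 1625*I*√3/3 ≈ -51625.0 - 938.19*I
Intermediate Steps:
(0 - 1*5)³*(z(√(-2 - 1)) - 1*(-413)) = (0 - 1*5)³*(-13/√(-2 - 1) - 1*(-413)) = (0 - 5)³*(-13*(-I*√3/3) + 413) = (-5)³*(-13*(-I*√3/3) + 413) = -125*(-(-13)*I*√3/3 + 413) = -125*(13*I*√3/3 + 413) = -125*(413 + 13*I*√3/3) = -51625 - 1625*I*√3/3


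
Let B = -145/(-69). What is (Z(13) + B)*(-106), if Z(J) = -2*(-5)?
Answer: -88510/69 ≈ -1282.8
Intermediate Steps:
B = 145/69 (B = -145*(-1/69) = 145/69 ≈ 2.1014)
Z(J) = 10
(Z(13) + B)*(-106) = (10 + 145/69)*(-106) = (835/69)*(-106) = -88510/69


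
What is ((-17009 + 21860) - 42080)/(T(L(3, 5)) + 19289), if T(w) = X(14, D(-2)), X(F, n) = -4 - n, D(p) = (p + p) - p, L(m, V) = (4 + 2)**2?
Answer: -37229/19287 ≈ -1.9303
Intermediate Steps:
L(m, V) = 36 (L(m, V) = 6**2 = 36)
D(p) = p (D(p) = 2*p - p = p)
T(w) = -2 (T(w) = -4 - 1*(-2) = -4 + 2 = -2)
((-17009 + 21860) - 42080)/(T(L(3, 5)) + 19289) = ((-17009 + 21860) - 42080)/(-2 + 19289) = (4851 - 42080)/19287 = -37229*1/19287 = -37229/19287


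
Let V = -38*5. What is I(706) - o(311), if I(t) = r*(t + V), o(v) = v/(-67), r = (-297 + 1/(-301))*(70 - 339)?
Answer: 19334644025/469 ≈ 4.1225e+7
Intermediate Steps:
V = -190
r = 24048062/301 (r = (-297 - 1/301)*(-269) = -89398/301*(-269) = 24048062/301 ≈ 79894.)
o(v) = -v/67 (o(v) = v*(-1/67) = -v/67)
I(t) = -4569131780/301 + 24048062*t/301 (I(t) = 24048062*(t - 190)/301 = 24048062*(-190 + t)/301 = -4569131780/301 + 24048062*t/301)
I(706) - o(311) = (-4569131780/301 + (24048062/301)*706) - (-1)*311/67 = (-4569131780/301 + 16977931772/301) - 1*(-311/67) = 288576744/7 + 311/67 = 19334644025/469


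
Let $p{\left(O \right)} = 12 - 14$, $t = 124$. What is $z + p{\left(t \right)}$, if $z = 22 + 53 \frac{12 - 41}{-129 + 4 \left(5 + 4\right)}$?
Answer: $\frac{3397}{93} \approx 36.527$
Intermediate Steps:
$p{\left(O \right)} = -2$ ($p{\left(O \right)} = 12 - 14 = -2$)
$z = \frac{3583}{93}$ ($z = 22 + 53 \left(- \frac{29}{-129 + 4 \cdot 9}\right) = 22 + 53 \left(- \frac{29}{-129 + 36}\right) = 22 + 53 \left(- \frac{29}{-93}\right) = 22 + 53 \left(\left(-29\right) \left(- \frac{1}{93}\right)\right) = 22 + 53 \cdot \frac{29}{93} = 22 + \frac{1537}{93} = \frac{3583}{93} \approx 38.527$)
$z + p{\left(t \right)} = \frac{3583}{93} - 2 = \frac{3397}{93}$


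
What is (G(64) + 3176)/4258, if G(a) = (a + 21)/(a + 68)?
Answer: 419317/562056 ≈ 0.74604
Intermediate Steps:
G(a) = (21 + a)/(68 + a)
(G(64) + 3176)/4258 = ((21 + 64)/(68 + 64) + 3176)/4258 = (85/132 + 3176)*(1/4258) = (419317/132)*(1/4258) = 419317/562056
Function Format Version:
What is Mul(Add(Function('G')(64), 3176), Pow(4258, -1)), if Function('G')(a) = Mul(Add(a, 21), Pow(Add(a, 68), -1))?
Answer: Rational(419317, 562056) ≈ 0.74604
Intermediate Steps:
Function('G')(a) = Mul(Pow(Add(68, a), -1), Add(21, a)) (Function('G')(a) = Mul(Add(21, a), Pow(Add(68, a), -1)) = Mul(Pow(Add(68, a), -1), Add(21, a)))
Mul(Add(Function('G')(64), 3176), Pow(4258, -1)) = Mul(Add(Mul(Pow(Add(68, 64), -1), Add(21, 64)), 3176), Pow(4258, -1)) = Mul(Add(Mul(Pow(132, -1), 85), 3176), Rational(1, 4258)) = Mul(Add(Mul(Rational(1, 132), 85), 3176), Rational(1, 4258)) = Mul(Add(Rational(85, 132), 3176), Rational(1, 4258)) = Mul(Rational(419317, 132), Rational(1, 4258)) = Rational(419317, 562056)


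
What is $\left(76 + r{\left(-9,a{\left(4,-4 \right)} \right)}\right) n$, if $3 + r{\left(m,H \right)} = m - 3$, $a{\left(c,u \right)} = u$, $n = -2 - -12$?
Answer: $610$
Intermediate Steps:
$n = 10$ ($n = -2 + 12 = 10$)
$r{\left(m,H \right)} = -6 + m$ ($r{\left(m,H \right)} = -3 + \left(m - 3\right) = -3 + \left(-3 + m\right) = -6 + m$)
$\left(76 + r{\left(-9,a{\left(4,-4 \right)} \right)}\right) n = \left(76 - 15\right) 10 = 61 \cdot 10 = 610$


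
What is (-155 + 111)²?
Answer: 1936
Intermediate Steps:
(-155 + 111)² = (-44)² = 1936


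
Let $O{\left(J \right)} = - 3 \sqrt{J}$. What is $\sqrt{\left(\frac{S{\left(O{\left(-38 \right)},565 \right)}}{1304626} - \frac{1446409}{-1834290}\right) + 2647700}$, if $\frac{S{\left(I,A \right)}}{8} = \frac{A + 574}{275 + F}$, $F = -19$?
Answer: $\frac{\sqrt{6738984263667078924852300889235}}{1595374950360} \approx 1627.2$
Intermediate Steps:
$S{\left(I,A \right)} = \frac{287}{16} + \frac{A}{32}$ ($S{\left(I,A \right)} = 8 \frac{A + 574}{275 - 19} = 8 \frac{574 + A}{256} = 8 \left(574 + A\right) \frac{1}{256} = 8 \left(\frac{287}{128} + \frac{A}{256}\right) = \frac{287}{16} + \frac{A}{32}$)
$\sqrt{\left(\frac{S{\left(O{\left(-38 \right)},565 \right)}}{1304626} - \frac{1446409}{-1834290}\right) + 2647700} = \sqrt{\left(\frac{\frac{287}{16} + \frac{1}{32} \cdot 565}{1304626} - \frac{1446409}{-1834290}\right) + 2647700} = \sqrt{\left(\left(\frac{287}{16} + \frac{565}{32}\right) \frac{1}{1304626} - - \frac{1446409}{1834290}\right) + 2647700} = \sqrt{\left(\frac{1139}{32} \cdot \frac{1}{1304626} + \frac{1446409}{1834290}\right) + 2647700} = \sqrt{\left(\frac{1139}{41748032} + \frac{1446409}{1834290}\right) + 2647700} = \sqrt{\frac{30193409236699}{38288998808640} + 2647700} = \sqrt{\frac{101377812339045364699}{38288998808640}} = \frac{\sqrt{6738984263667078924852300889235}}{1595374950360}$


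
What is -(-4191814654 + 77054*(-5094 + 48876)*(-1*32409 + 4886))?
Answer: 92855185383898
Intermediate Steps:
-(-4191814654 + 77054*(-5094 + 48876)*(-1*32409 + 4886)) = -77054/(1/(-54401 + (-32409 + 4886)*43782)) = -77054/(1/(-54401 - 27523*43782)) = -77054/(1/(-54401 - 1205011986)) = -77054/(1/(-1205066387)) = -77054/(-1/1205066387) = -77054*(-1205066387) = 92855185383898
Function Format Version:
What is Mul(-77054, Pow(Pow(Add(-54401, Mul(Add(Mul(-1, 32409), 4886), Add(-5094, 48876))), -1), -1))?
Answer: 92855185383898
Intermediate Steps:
Mul(-77054, Pow(Pow(Add(-54401, Mul(Add(Mul(-1, 32409), 4886), Add(-5094, 48876))), -1), -1)) = Mul(-77054, Pow(Pow(Add(-54401, Mul(Add(-32409, 4886), 43782)), -1), -1)) = Mul(-77054, Pow(Pow(Add(-54401, Mul(-27523, 43782)), -1), -1)) = Mul(-77054, Pow(Pow(Add(-54401, -1205011986), -1), -1)) = Mul(-77054, Pow(Pow(-1205066387, -1), -1)) = Mul(-77054, Pow(Rational(-1, 1205066387), -1)) = Mul(-77054, -1205066387) = 92855185383898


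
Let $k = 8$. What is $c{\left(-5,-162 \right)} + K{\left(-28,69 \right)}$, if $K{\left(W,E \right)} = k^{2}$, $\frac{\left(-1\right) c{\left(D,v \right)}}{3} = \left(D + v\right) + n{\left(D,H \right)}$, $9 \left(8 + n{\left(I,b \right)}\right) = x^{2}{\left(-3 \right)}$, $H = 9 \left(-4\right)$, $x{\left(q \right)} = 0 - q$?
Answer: $586$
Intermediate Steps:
$x{\left(q \right)} = - q$
$H = -36$
$n{\left(I,b \right)} = -7$ ($n{\left(I,b \right)} = -8 + \frac{\left(\left(-1\right) \left(-3\right)\right)^{2}}{9} = -8 + \frac{3^{2}}{9} = -8 + \frac{1}{9} \cdot 9 = -8 + 1 = -7$)
$c{\left(D,v \right)} = 21 - 3 D - 3 v$ ($c{\left(D,v \right)} = - 3 \left(\left(D + v\right) - 7\right) = - 3 \left(-7 + D + v\right) = 21 - 3 D - 3 v$)
$K{\left(W,E \right)} = 64$ ($K{\left(W,E \right)} = 8^{2} = 64$)
$c{\left(-5,-162 \right)} + K{\left(-28,69 \right)} = \left(21 - -15 - -486\right) + 64 = \left(21 + 15 + 486\right) + 64 = 522 + 64 = 586$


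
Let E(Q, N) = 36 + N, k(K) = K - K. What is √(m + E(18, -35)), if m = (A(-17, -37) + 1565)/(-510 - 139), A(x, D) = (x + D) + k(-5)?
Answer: I*√559438/649 ≈ 1.1525*I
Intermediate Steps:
k(K) = 0
A(x, D) = D + x (A(x, D) = (x + D) + 0 = (D + x) + 0 = D + x)
m = -1511/649 (m = ((-37 - 17) + 1565)/(-510 - 139) = (-54 + 1565)/(-649) = 1511*(-1/649) = -1511/649 ≈ -2.3282)
√(m + E(18, -35)) = √(-1511/649 + (36 - 35)) = √(-1511/649 + 1) = √(-862/649) = I*√559438/649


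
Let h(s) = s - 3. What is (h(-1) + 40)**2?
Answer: 1296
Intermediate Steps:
h(s) = -3 + s
(h(-1) + 40)**2 = ((-3 - 1) + 40)**2 = (-4 + 40)**2 = 36**2 = 1296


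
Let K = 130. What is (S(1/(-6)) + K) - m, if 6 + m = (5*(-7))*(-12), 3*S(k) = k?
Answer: -5113/18 ≈ -284.06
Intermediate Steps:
S(k) = k/3
m = 414 (m = -6 + (5*(-7))*(-12) = -6 - 35*(-12) = -6 + 420 = 414)
(S(1/(-6)) + K) - m = ((⅓)/(-6) + 130) - 1*414 = ((⅓)*(-⅙) + 130) - 414 = (-1/18 + 130) - 414 = 2339/18 - 414 = -5113/18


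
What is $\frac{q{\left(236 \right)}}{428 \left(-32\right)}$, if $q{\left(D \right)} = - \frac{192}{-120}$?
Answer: $- \frac{1}{8560} \approx -0.00011682$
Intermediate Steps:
$q{\left(D \right)} = \frac{8}{5}$ ($q{\left(D \right)} = \left(-192\right) \left(- \frac{1}{120}\right) = \frac{8}{5}$)
$\frac{q{\left(236 \right)}}{428 \left(-32\right)} = \frac{8}{5 \cdot 428 \left(-32\right)} = \frac{8}{5 \left(-13696\right)} = \frac{8}{5} \left(- \frac{1}{13696}\right) = - \frac{1}{8560}$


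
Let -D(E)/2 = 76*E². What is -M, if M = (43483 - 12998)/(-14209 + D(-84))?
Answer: 30485/1086721 ≈ 0.028052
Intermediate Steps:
D(E) = -152*E²
M = -30485/1086721 (M = (43483 - 12998)/(-14209 - 152*(-84)²) = 30485/(-14209 - 152*7056) = 30485/(-14209 - 1072512) = 30485/(-1086721) = 30485*(-1/1086721) = -30485/1086721 ≈ -0.028052)
-M = -1*(-30485/1086721) = 30485/1086721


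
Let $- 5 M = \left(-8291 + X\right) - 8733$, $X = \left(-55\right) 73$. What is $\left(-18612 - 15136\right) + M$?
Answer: $- \frac{147701}{5} \approx -29540.0$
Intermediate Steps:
$X = -4015$
$M = \frac{21039}{5}$ ($M = - \frac{\left(-8291 - 4015\right) - 8733}{5} = - \frac{-12306 - 8733}{5} = \left(- \frac{1}{5}\right) \left(-21039\right) = \frac{21039}{5} \approx 4207.8$)
$\left(-18612 - 15136\right) + M = \left(-18612 - 15136\right) + \frac{21039}{5} = -33748 + \frac{21039}{5} = - \frac{147701}{5}$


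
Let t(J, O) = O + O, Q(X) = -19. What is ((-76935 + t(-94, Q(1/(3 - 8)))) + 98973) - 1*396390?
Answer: -374390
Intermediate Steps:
t(J, O) = 2*O
((-76935 + t(-94, Q(1/(3 - 8)))) + 98973) - 1*396390 = ((-76935 + 2*(-19)) + 98973) - 1*396390 = ((-76935 - 38) + 98973) - 396390 = (-76973 + 98973) - 396390 = 22000 - 396390 = -374390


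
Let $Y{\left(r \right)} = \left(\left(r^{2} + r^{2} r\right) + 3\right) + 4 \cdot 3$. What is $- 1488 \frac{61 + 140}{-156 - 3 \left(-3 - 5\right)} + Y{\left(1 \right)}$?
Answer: $\frac{25111}{11} \approx 2282.8$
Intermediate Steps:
$Y{\left(r \right)} = 15 + r^{2} + r^{3}$ ($Y{\left(r \right)} = \left(\left(r^{2} + r^{3}\right) + 3\right) + 12 = \left(3 + r^{2} + r^{3}\right) + 12 = 15 + r^{2} + r^{3}$)
$- 1488 \frac{61 + 140}{-156 - 3 \left(-3 - 5\right)} + Y{\left(1 \right)} = - 1488 \frac{61 + 140}{-156 - 3 \left(-3 - 5\right)} + \left(15 + 1^{2} + 1^{3}\right) = - 1488 \frac{201}{-156 - -24} + \left(15 + 1 + 1\right) = - 1488 \frac{201}{-156 + 24} + 17 = - 1488 \frac{201}{-132} + 17 = - 1488 \cdot 201 \left(- \frac{1}{132}\right) + 17 = \left(-1488\right) \left(- \frac{67}{44}\right) + 17 = \frac{24924}{11} + 17 = \frac{25111}{11}$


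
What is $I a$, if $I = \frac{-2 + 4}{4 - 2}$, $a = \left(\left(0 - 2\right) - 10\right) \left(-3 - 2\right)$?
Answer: $60$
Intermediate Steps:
$a = 60$ ($a = \left(-2 - 10\right) \left(-3 - 2\right) = \left(-12\right) \left(-5\right) = 60$)
$I = 1$ ($I = \frac{2}{2} = 2 \cdot \frac{1}{2} = 1$)
$I a = 1 \cdot 60 = 60$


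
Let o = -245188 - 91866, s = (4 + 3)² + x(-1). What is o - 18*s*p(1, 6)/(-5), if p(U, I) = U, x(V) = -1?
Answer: -1684406/5 ≈ -3.3688e+5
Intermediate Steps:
s = 48 (s = (4 + 3)² - 1 = 7² - 1 = 49 - 1 = 48)
o = -337054
o - 18*s*p(1, 6)/(-5) = -337054 - 18*48*1/(-5) = -337054 - 864*1*(-⅕) = -337054 - 864*(-1)/5 = -337054 - 1*(-864/5) = -337054 + 864/5 = -1684406/5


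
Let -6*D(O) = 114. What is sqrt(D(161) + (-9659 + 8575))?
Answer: I*sqrt(1103) ≈ 33.211*I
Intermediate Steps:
D(O) = -19 (D(O) = -1/6*114 = -19)
sqrt(D(161) + (-9659 + 8575)) = sqrt(-19 + (-9659 + 8575)) = sqrt(-19 - 1084) = sqrt(-1103) = I*sqrt(1103)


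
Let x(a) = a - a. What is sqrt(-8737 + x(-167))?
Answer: I*sqrt(8737) ≈ 93.472*I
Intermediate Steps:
x(a) = 0
sqrt(-8737 + x(-167)) = sqrt(-8737 + 0) = sqrt(-8737) = I*sqrt(8737)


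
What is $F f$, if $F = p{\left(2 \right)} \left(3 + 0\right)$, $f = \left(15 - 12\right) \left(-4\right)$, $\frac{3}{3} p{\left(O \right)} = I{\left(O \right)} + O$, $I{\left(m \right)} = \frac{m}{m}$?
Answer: $-108$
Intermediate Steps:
$I{\left(m \right)} = 1$
$p{\left(O \right)} = 1 + O$
$f = -12$ ($f = 3 \left(-4\right) = -12$)
$F = 9$ ($F = \left(1 + 2\right) \left(3 + 0\right) = 3 \cdot 3 = 9$)
$F f = 9 \left(-12\right) = -108$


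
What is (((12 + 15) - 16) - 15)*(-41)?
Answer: 164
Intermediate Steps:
(((12 + 15) - 16) - 15)*(-41) = ((27 - 16) - 15)*(-41) = (11 - 15)*(-41) = -4*(-41) = 164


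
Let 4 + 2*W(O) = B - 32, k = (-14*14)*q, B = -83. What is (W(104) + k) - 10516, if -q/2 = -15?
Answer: -32911/2 ≈ -16456.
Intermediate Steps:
q = 30 (q = -2*(-15) = 30)
k = -5880 (k = -14*14*30 = -196*30 = -5880)
W(O) = -119/2 (W(O) = -2 + (-83 - 32)/2 = -2 + (1/2)*(-115) = -2 - 115/2 = -119/2)
(W(104) + k) - 10516 = (-119/2 - 5880) - 10516 = -11879/2 - 10516 = -32911/2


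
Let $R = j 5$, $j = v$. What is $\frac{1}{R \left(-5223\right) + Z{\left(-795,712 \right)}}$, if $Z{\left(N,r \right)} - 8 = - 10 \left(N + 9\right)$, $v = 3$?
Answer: $- \frac{1}{70477} \approx -1.4189 \cdot 10^{-5}$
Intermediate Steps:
$j = 3$
$R = 15$ ($R = 3 \cdot 5 = 15$)
$Z{\left(N,r \right)} = -82 - 10 N$ ($Z{\left(N,r \right)} = 8 - 10 \left(N + 9\right) = 8 - 10 \left(9 + N\right) = 8 - \left(90 + 10 N\right) = -82 - 10 N$)
$\frac{1}{R \left(-5223\right) + Z{\left(-795,712 \right)}} = \frac{1}{15 \left(-5223\right) - -7868} = \frac{1}{-78345 + \left(-82 + 7950\right)} = \frac{1}{-78345 + 7868} = \frac{1}{-70477} = - \frac{1}{70477}$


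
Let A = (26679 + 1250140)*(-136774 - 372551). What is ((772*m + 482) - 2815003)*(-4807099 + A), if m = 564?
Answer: 1547186298960648962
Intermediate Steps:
A = -650315837175 (A = 1276819*(-509325) = -650315837175)
((772*m + 482) - 2815003)*(-4807099 + A) = ((772*564 + 482) - 2815003)*(-4807099 - 650315837175) = ((435408 + 482) - 2815003)*(-650320644274) = (435890 - 2815003)*(-650320644274) = -2379113*(-650320644274) = 1547186298960648962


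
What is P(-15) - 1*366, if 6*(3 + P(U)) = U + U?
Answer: -374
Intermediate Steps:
P(U) = -3 + U/3 (P(U) = -3 + (U + U)/6 = -3 + (2*U)/6 = -3 + U/3)
P(-15) - 1*366 = (-3 + (1/3)*(-15)) - 1*366 = (-3 - 5) - 366 = -8 - 366 = -374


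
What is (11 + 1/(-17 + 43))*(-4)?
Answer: -574/13 ≈ -44.154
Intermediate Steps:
(11 + 1/(-17 + 43))*(-4) = (11 + 1/26)*(-4) = (287/26)*(-4) = -574/13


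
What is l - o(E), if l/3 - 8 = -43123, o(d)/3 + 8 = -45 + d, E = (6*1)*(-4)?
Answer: -129114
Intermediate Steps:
E = -24 (E = 6*(-4) = -24)
o(d) = -159 + 3*d (o(d) = -24 + 3*(-45 + d) = -24 + (-135 + 3*d) = -159 + 3*d)
l = -129345 (l = 24 + 3*(-43123) = 24 - 129369 = -129345)
l - o(E) = -129345 - (-159 + 3*(-24)) = -129345 - (-159 - 72) = -129345 - 1*(-231) = -129345 + 231 = -129114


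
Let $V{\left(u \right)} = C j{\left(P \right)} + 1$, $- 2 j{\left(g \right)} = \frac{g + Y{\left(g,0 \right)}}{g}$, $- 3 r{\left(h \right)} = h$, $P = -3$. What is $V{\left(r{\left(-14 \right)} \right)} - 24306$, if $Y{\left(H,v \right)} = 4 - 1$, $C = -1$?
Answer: $-24305$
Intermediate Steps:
$Y{\left(H,v \right)} = 3$ ($Y{\left(H,v \right)} = 4 - 1 = 3$)
$r{\left(h \right)} = - \frac{h}{3}$
$j{\left(g \right)} = - \frac{3 + g}{2 g}$ ($j{\left(g \right)} = - \frac{\left(g + 3\right) \frac{1}{g}}{2} = - \frac{\left(3 + g\right) \frac{1}{g}}{2} = - \frac{\frac{1}{g} \left(3 + g\right)}{2} = - \frac{3 + g}{2 g}$)
$V{\left(u \right)} = 1$ ($V{\left(u \right)} = - \frac{-3 - -3}{2 \left(-3\right)} + 1 = - \frac{\left(-1\right) \left(-3 + 3\right)}{2 \cdot 3} + 1 = - \frac{\left(-1\right) 0}{2 \cdot 3} + 1 = \left(-1\right) 0 + 1 = 0 + 1 = 1$)
$V{\left(r{\left(-14 \right)} \right)} - 24306 = 1 - 24306 = -24305$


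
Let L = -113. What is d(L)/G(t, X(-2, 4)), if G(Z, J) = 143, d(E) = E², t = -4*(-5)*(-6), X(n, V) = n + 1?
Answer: 12769/143 ≈ 89.294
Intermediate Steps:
X(n, V) = 1 + n
t = -120 (t = 20*(-6) = -120)
d(L)/G(t, X(-2, 4)) = (-113)²/143 = 12769*(1/143) = 12769/143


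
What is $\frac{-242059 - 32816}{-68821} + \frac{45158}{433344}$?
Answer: $\frac{61111625359}{14911583712} \approx 4.0983$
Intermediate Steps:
$\frac{-242059 - 32816}{-68821} + \frac{45158}{433344} = \left(-242059 - 32816\right) \left(- \frac{1}{68821}\right) + 45158 \cdot \frac{1}{433344} = \left(-274875\right) \left(- \frac{1}{68821}\right) + \frac{22579}{216672} = \frac{274875}{68821} + \frac{22579}{216672} = \frac{61111625359}{14911583712}$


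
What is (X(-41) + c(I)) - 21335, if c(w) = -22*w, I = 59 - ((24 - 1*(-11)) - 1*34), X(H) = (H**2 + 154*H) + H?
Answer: -27285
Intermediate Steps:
X(H) = H**2 + 155*H
I = 58 (I = 59 - ((24 + 11) - 34) = 59 - (35 - 34) = 59 - 1*1 = 59 - 1 = 58)
(X(-41) + c(I)) - 21335 = (-41*(155 - 41) - 22*58) - 21335 = (-41*114 - 1276) - 21335 = (-4674 - 1276) - 21335 = -5950 - 21335 = -27285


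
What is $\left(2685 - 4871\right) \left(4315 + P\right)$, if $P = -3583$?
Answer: $-1600152$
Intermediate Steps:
$\left(2685 - 4871\right) \left(4315 + P\right) = \left(2685 - 4871\right) \left(4315 - 3583\right) = \left(-2186\right) 732 = -1600152$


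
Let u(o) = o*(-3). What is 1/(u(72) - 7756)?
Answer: -1/7972 ≈ -0.00012544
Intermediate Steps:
u(o) = -3*o
1/(u(72) - 7756) = 1/(-3*72 - 7756) = 1/(-216 - 7756) = 1/(-7972) = -1/7972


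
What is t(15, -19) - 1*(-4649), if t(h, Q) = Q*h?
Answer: 4364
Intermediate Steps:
t(15, -19) - 1*(-4649) = -19*15 - 1*(-4649) = -285 + 4649 = 4364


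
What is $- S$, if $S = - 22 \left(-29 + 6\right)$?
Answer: $-506$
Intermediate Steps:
$S = 506$ ($S = \left(-22\right) \left(-23\right) = 506$)
$- S = \left(-1\right) 506 = -506$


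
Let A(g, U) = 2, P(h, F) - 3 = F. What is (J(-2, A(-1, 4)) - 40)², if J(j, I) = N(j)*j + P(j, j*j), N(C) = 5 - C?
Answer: 2209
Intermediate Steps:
P(h, F) = 3 + F
J(j, I) = 3 + j² + j*(5 - j) (J(j, I) = (5 - j)*j + (3 + j*j) = j*(5 - j) + (3 + j²) = 3 + j² + j*(5 - j))
(J(-2, A(-1, 4)) - 40)² = ((3 + 5*(-2)) - 40)² = ((3 - 10) - 40)² = (-7 - 40)² = (-47)² = 2209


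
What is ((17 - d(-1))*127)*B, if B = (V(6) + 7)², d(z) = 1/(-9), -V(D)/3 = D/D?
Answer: 312928/9 ≈ 34770.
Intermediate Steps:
V(D) = -3 (V(D) = -3*D/D = -3*1 = -3)
d(z) = -⅑
B = 16 (B = (-3 + 7)² = 4² = 16)
((17 - d(-1))*127)*B = ((17 - 1*(-⅑))*127)*16 = ((17 + ⅑)*127)*16 = ((154/9)*127)*16 = (19558/9)*16 = 312928/9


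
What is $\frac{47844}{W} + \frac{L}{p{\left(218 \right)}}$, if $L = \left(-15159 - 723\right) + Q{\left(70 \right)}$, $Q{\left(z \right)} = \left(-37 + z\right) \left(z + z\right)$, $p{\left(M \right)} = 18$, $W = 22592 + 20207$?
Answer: $- \frac{80190191}{128397} \approx -624.55$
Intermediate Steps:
$W = 42799$
$Q{\left(z \right)} = 2 z \left(-37 + z\right)$ ($Q{\left(z \right)} = \left(-37 + z\right) 2 z = 2 z \left(-37 + z\right)$)
$L = -11262$ ($L = \left(-15159 - 723\right) + 2 \cdot 70 \left(-37 + 70\right) = -15882 + 2 \cdot 70 \cdot 33 = -15882 + 4620 = -11262$)
$\frac{47844}{W} + \frac{L}{p{\left(218 \right)}} = \frac{47844}{42799} - \frac{11262}{18} = 47844 \cdot \frac{1}{42799} - \frac{1877}{3} = \frac{47844}{42799} - \frac{1877}{3} = - \frac{80190191}{128397}$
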